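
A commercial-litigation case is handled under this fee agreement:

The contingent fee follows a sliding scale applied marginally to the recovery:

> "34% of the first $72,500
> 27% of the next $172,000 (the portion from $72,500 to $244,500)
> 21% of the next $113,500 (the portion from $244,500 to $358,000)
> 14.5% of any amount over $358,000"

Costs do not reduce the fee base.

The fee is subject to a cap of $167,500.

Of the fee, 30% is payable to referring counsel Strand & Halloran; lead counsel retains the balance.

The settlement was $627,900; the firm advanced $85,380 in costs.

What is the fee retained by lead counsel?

Fee base is the gross recovery, $627,900; costs are reimbursed separately.
First $72,500 at 34% = $24,650.00
Next $172,000 at 27% = $46,440.00
Next $113,500 at 21% = $23,835.00
Remaining $269,900 at 14.5% = $39,135.50
Fee: $24,650.00 + $46,440.00 + $23,835.00 + $39,135.50 = $134,060.50
$134,060.50 is under the $167,500 cap.
Referral share: 30% of $134,060.50 = $40,218.15; lead counsel retains $134,060.50 − $40,218.15 = $93,842.35.

$93,842.35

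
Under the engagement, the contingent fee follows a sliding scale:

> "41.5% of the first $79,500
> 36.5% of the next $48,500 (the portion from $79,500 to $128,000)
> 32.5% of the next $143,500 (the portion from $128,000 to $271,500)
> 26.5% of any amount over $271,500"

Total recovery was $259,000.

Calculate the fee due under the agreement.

$93,270.00

First $79,500 at 41.5% = $32,992.50
Next $48,500 at 36.5% = $17,702.50
Remaining $131,000 at 32.5% = $42,575.00
Fee: $32,992.50 + $17,702.50 + $42,575.00 = $93,270.00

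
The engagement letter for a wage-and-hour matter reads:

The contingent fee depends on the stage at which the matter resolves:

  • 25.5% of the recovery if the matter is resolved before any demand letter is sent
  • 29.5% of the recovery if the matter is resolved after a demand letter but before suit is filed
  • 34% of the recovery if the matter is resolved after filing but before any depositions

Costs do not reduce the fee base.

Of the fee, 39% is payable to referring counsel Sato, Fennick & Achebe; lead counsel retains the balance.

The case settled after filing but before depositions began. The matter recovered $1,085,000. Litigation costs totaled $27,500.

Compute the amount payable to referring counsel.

$143,871.00

Fee base is the gross recovery, $1,085,000; costs are reimbursed separately.
The matter settled after filing but before depositions began, so the 34% rate applies.
$1,085,000 × 34% = $368,900.00
Referral share: 39% of $368,900.00 = $143,871.00; lead counsel retains $368,900.00 − $143,871.00 = $225,029.00.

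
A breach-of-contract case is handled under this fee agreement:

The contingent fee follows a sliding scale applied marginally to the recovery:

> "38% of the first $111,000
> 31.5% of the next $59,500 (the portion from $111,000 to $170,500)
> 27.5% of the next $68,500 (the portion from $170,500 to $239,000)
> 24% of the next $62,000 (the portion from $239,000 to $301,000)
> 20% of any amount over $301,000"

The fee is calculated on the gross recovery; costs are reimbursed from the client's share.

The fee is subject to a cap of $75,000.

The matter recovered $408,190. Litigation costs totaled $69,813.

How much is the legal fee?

Fee base is the gross recovery, $408,190; costs are reimbursed separately.
First $111,000 at 38% = $42,180.00
Next $59,500 at 31.5% = $18,742.50
Next $68,500 at 27.5% = $18,837.50
Next $62,000 at 24% = $14,880.00
Remaining $107,190 at 20% = $21,438.00
Fee: $42,180.00 + $18,742.50 + $18,837.50 + $14,880.00 + $21,438.00 = $116,078.00
$116,078.00 exceeds the $75,000 cap, so the fee is capped at $75,000.00.

$75,000.00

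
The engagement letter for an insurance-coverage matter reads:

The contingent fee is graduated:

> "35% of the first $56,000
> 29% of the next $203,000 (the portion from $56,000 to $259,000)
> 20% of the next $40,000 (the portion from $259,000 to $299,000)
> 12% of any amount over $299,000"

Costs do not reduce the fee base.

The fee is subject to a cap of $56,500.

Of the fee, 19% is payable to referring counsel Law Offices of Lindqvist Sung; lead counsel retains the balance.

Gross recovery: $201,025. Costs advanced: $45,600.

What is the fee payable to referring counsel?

Fee base is the gross recovery, $201,025; costs are reimbursed separately.
First $56,000 at 35% = $19,600.00
Remaining $145,025 at 29% = $42,057.25
Fee: $19,600.00 + $42,057.25 = $61,657.25
$61,657.25 exceeds the $56,500 cap, so the fee is capped at $56,500.00.
Referral share: 19% of $56,500.00 = $10,735.00; lead counsel retains $56,500.00 − $10,735.00 = $45,765.00.

$10,735.00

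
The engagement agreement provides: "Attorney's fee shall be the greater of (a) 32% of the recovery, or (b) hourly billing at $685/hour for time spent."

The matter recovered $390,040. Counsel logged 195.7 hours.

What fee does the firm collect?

(a) 32% of $390,040 = $124,812.80
(b) 195.7 × $685 = $134,054.50
The greater is (b): $134,054.50.

$134,054.50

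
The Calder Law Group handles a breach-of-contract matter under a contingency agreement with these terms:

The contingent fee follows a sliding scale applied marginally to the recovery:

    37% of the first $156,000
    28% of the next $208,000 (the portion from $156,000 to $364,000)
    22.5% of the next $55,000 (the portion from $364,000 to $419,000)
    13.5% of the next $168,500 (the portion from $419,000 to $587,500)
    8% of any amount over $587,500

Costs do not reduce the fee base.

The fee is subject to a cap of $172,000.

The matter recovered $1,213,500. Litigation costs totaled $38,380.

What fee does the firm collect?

$172,000.00

Fee base is the gross recovery, $1,213,500; costs are reimbursed separately.
First $156,000 at 37% = $57,720.00
Next $208,000 at 28% = $58,240.00
Next $55,000 at 22.5% = $12,375.00
Next $168,500 at 13.5% = $22,747.50
Remaining $626,000 at 8% = $50,080.00
Fee: $57,720.00 + $58,240.00 + $12,375.00 + $22,747.50 + $50,080.00 = $201,162.50
$201,162.50 exceeds the $172,000 cap, so the fee is capped at $172,000.00.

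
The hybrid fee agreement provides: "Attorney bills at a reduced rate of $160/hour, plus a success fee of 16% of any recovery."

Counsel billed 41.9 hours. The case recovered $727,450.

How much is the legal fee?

Hourly: 41.9 × $160 = $6,704.00
Success fee: 16% of $727,450 = $116,392.00
Total: $6,704.00 + $116,392.00 = $123,096.00

$123,096.00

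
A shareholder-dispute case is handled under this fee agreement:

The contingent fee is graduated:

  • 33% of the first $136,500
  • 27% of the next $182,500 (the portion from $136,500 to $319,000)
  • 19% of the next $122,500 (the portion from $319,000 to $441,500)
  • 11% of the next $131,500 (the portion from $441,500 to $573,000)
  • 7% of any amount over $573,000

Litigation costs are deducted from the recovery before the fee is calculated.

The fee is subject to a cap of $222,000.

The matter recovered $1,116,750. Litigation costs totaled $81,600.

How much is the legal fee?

Fee base (net of costs): $1,116,750 − $81,600 = $1,035,150
First $136,500 at 33% = $45,045.00
Next $182,500 at 27% = $49,275.00
Next $122,500 at 19% = $23,275.00
Next $131,500 at 11% = $14,465.00
Remaining $462,150 at 7% = $32,350.50
Fee: $45,045.00 + $49,275.00 + $23,275.00 + $14,465.00 + $32,350.50 = $164,410.50
$164,410.50 is under the $222,000 cap.

$164,410.50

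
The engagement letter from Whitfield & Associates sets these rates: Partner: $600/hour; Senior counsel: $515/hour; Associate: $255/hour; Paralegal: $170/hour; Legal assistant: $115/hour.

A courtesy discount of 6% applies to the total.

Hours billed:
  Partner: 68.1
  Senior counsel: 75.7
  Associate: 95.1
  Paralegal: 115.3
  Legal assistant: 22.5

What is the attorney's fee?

Partner: 68.1 × $600 = $40,860.00
Senior counsel: 75.7 × $515 = $38,985.50
Associate: 95.1 × $255 = $24,250.50
Paralegal: 115.3 × $170 = $19,601.00
Legal assistant: 22.5 × $115 = $2,587.50
Subtotal: $126,284.50
Less 6% discount: −$7,577.07
Total: $126,284.50 − $7,577.07 = $118,707.43

$118,707.43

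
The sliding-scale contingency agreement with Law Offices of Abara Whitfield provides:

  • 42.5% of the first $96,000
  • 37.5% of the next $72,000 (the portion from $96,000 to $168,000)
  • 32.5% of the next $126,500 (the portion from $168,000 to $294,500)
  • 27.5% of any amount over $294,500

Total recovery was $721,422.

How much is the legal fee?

First $96,000 at 42.5% = $40,800.00
Next $72,000 at 37.5% = $27,000.00
Next $126,500 at 32.5% = $41,112.50
Remaining $426,922 at 27.5% = $117,403.55
Fee: $40,800.00 + $27,000.00 + $41,112.50 + $117,403.55 = $226,316.05

$226,316.05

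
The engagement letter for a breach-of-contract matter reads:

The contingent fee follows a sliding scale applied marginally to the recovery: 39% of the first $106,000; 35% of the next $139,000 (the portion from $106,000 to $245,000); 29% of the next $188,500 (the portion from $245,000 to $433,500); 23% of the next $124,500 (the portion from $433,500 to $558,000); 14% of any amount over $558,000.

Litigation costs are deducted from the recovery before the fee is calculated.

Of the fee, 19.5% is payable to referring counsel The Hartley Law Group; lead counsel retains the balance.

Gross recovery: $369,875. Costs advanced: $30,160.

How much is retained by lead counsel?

$94,553.17

Fee base (net of costs): $369,875 − $30,160 = $339,715
First $106,000 at 39% = $41,340.00
Next $139,000 at 35% = $48,650.00
Remaining $94,715 at 29% = $27,467.35
Fee: $41,340.00 + $48,650.00 + $27,467.35 = $117,457.35
Referral share: 19.5% of $117,457.35 = $22,904.18; lead counsel retains $117,457.35 − $22,904.18 = $94,553.17.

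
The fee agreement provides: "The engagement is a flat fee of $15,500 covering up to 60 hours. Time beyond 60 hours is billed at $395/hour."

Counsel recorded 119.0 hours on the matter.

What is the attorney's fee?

Flat fee: $15,500.00
Excess hours: 119.0 − 60 = 59.0
Overrun: 59.0 × $395 = $23,305.00
Total: $15,500.00 + $23,305.00 = $38,805.00

$38,805.00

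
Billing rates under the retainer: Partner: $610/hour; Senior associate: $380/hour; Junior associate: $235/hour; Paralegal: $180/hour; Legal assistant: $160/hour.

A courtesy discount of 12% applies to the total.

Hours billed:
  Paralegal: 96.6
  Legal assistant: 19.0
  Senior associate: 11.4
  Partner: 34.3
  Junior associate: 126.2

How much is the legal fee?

$66,299.20

Partner: 34.3 × $610 = $20,923.00
Senior associate: 11.4 × $380 = $4,332.00
Junior associate: 126.2 × $235 = $29,657.00
Paralegal: 96.6 × $180 = $17,388.00
Legal assistant: 19.0 × $160 = $3,040.00
Subtotal: $75,340.00
Less 12% discount: −$9,040.80
Total: $75,340.00 − $9,040.80 = $66,299.20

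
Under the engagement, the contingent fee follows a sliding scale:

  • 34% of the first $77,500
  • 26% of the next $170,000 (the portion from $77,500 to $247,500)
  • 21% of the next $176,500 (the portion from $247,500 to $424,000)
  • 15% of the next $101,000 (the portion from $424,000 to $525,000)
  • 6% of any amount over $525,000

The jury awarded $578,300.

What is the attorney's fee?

$125,963.00

First $77,500 at 34% = $26,350.00
Next $170,000 at 26% = $44,200.00
Next $176,500 at 21% = $37,065.00
Next $101,000 at 15% = $15,150.00
Remaining $53,300 at 6% = $3,198.00
Fee: $26,350.00 + $44,200.00 + $37,065.00 + $15,150.00 + $3,198.00 = $125,963.00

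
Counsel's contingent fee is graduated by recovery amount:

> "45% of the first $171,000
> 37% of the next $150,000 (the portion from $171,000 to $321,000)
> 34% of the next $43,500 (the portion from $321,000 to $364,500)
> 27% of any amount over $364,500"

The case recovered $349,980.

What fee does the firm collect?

First $171,000 at 45% = $76,950.00
Next $150,000 at 37% = $55,500.00
Remaining $28,980 at 34% = $9,853.20
Fee: $76,950.00 + $55,500.00 + $9,853.20 = $142,303.20

$142,303.20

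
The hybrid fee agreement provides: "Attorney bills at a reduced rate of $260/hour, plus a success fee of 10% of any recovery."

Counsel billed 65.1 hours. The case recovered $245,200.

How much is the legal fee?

Hourly: 65.1 × $260 = $16,926.00
Success fee: 10% of $245,200 = $24,520.00
Total: $16,926.00 + $24,520.00 = $41,446.00

$41,446.00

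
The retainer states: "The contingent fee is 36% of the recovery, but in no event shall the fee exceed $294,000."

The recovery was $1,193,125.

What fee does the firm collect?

36% of $1,193,125 = $429,525.00
That exceeds the $294,000 cap, so the fee is capped at $294,000.

$294,000.00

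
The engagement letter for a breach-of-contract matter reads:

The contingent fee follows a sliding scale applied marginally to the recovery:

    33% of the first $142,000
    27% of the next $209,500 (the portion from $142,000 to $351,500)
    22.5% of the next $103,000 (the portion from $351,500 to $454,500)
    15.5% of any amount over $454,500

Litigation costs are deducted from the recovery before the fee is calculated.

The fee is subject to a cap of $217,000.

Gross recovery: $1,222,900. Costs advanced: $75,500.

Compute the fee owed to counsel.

Fee base (net of costs): $1,222,900 − $75,500 = $1,147,400
First $142,000 at 33% = $46,860.00
Next $209,500 at 27% = $56,565.00
Next $103,000 at 22.5% = $23,175.00
Remaining $692,900 at 15.5% = $107,399.50
Fee: $46,860.00 + $56,565.00 + $23,175.00 + $107,399.50 = $233,999.50
$233,999.50 exceeds the $217,000 cap, so the fee is capped at $217,000.00.

$217,000.00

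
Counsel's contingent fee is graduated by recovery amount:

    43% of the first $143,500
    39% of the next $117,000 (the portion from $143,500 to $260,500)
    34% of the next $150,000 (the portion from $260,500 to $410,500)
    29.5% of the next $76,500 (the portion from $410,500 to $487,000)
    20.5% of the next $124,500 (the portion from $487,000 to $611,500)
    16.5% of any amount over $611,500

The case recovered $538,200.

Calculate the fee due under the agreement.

$191,398.50

First $143,500 at 43% = $61,705.00
Next $117,000 at 39% = $45,630.00
Next $150,000 at 34% = $51,000.00
Next $76,500 at 29.5% = $22,567.50
Remaining $51,200 at 20.5% = $10,496.00
Fee: $61,705.00 + $45,630.00 + $51,000.00 + $22,567.50 + $10,496.00 = $191,398.50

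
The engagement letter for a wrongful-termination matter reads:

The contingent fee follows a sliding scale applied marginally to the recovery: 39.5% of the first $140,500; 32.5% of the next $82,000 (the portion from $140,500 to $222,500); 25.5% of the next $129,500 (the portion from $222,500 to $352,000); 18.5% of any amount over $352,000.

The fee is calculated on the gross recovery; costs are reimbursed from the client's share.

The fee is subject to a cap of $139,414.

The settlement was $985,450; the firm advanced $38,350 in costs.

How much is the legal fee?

Fee base is the gross recovery, $985,450; costs are reimbursed separately.
First $140,500 at 39.5% = $55,497.50
Next $82,000 at 32.5% = $26,650.00
Next $129,500 at 25.5% = $33,022.50
Remaining $633,450 at 18.5% = $117,188.25
Fee: $55,497.50 + $26,650.00 + $33,022.50 + $117,188.25 = $232,358.25
$232,358.25 exceeds the $139,414 cap, so the fee is capped at $139,414.00.

$139,414.00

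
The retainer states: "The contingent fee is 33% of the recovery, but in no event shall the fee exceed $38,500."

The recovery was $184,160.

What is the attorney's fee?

33% of $184,160 = $60,772.80
That exceeds the $38,500 cap, so the fee is capped at $38,500.

$38,500.00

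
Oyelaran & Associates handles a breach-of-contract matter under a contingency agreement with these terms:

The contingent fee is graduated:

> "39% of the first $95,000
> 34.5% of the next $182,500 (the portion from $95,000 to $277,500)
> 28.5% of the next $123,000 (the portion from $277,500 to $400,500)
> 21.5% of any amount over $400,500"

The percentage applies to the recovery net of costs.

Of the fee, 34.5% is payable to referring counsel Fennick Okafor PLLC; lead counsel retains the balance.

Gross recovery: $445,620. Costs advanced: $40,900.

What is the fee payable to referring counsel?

Fee base (net of costs): $445,620 − $40,900 = $404,720
First $95,000 at 39% = $37,050.00
Next $182,500 at 34.5% = $62,962.50
Next $123,000 at 28.5% = $35,055.00
Remaining $4,220 at 21.5% = $907.30
Fee: $37,050.00 + $62,962.50 + $35,055.00 + $907.30 = $135,974.80
Referral share: 34.5% of $135,974.80 = $46,911.31; lead counsel retains $135,974.80 − $46,911.31 = $89,063.49.

$46,911.31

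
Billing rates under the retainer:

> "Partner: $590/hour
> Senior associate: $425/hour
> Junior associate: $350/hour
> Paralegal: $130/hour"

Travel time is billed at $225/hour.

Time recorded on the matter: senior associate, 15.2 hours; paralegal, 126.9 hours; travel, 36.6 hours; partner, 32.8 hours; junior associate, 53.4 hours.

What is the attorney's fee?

Partner: 32.8 × $590 = $19,352.00
Senior associate: 15.2 × $425 = $6,460.00
Junior associate: 53.4 × $350 = $18,690.00
Paralegal: 126.9 × $130 = $16,497.00
Subtotal: $19,352.00 + $6,460.00 + $18,690.00 + $16,497.00 = $60,999.00
Travel: 36.6 × $225 = $8,235.00
Total: $60,999.00 + $8,235.00 = $69,234.00

$69,234.00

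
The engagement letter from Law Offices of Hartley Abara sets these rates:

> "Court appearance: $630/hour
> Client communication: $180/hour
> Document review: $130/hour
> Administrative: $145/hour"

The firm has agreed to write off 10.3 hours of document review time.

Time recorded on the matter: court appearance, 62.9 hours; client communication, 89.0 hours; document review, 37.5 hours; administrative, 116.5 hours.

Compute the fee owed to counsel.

$76,075.50

Court appearance: 62.9 × $630 = $39,627.00
Client communication: 89.0 × $180 = $16,020.00
Document review: 37.5 × $130 = $4,875.00
Administrative: 116.5 × $145 = $16,892.50
Subtotal: $77,414.50
Write-off: 10.3 × $130 = $1,339.00
Total: $77,414.50 − $1,339.00 = $76,075.50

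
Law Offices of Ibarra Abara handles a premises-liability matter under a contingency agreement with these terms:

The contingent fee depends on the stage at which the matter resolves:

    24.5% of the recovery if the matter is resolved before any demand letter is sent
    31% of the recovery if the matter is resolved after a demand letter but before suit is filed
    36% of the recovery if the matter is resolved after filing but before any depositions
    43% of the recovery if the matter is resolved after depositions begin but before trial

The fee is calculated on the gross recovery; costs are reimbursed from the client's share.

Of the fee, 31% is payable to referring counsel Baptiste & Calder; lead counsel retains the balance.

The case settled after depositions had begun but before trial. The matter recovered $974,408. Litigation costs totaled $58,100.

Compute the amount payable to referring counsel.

$129,888.59

Fee base is the gross recovery, $974,408; costs are reimbursed separately.
The matter settled after depositions had begun but before trial, so the 43% rate applies.
$974,408 × 43% = $418,995.44
Referral share: 31% of $418,995.44 = $129,888.59; lead counsel retains $418,995.44 − $129,888.59 = $289,106.85.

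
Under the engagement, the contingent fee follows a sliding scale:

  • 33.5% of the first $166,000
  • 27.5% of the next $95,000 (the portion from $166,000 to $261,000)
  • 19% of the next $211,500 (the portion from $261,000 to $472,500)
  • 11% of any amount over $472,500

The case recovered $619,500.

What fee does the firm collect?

$138,090.00

First $166,000 at 33.5% = $55,610.00
Next $95,000 at 27.5% = $26,125.00
Next $211,500 at 19% = $40,185.00
Remaining $147,000 at 11% = $16,170.00
Fee: $55,610.00 + $26,125.00 + $40,185.00 + $16,170.00 = $138,090.00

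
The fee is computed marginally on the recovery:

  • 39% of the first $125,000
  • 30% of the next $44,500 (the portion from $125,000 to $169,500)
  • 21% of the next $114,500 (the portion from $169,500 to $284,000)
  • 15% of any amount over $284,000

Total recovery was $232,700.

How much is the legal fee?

First $125,000 at 39% = $48,750.00
Next $44,500 at 30% = $13,350.00
Remaining $63,200 at 21% = $13,272.00
Fee: $48,750.00 + $13,350.00 + $13,272.00 = $75,372.00

$75,372.00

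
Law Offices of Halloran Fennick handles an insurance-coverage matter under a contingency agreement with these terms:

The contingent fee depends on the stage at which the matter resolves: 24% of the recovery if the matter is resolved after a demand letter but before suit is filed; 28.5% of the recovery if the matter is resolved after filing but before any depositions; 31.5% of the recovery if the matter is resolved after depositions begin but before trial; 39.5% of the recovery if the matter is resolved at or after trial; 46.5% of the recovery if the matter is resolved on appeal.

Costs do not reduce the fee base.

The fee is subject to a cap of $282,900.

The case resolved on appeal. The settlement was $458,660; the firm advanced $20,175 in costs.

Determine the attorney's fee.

$213,276.90

Fee base is the gross recovery, $458,660; costs are reimbursed separately.
The matter resolved on appeal, so the 46.5% rate applies.
$458,660 × 46.5% = $213,276.90
$213,276.90 is under the $282,900 cap.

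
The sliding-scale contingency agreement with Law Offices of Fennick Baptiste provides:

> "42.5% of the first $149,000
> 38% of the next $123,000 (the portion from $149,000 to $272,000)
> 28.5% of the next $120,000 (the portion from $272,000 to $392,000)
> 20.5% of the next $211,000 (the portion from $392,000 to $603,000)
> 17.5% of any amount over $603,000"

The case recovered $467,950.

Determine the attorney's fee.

First $149,000 at 42.5% = $63,325.00
Next $123,000 at 38% = $46,740.00
Next $120,000 at 28.5% = $34,200.00
Remaining $75,950 at 20.5% = $15,569.75
Fee: $63,325.00 + $46,740.00 + $34,200.00 + $15,569.75 = $159,834.75

$159,834.75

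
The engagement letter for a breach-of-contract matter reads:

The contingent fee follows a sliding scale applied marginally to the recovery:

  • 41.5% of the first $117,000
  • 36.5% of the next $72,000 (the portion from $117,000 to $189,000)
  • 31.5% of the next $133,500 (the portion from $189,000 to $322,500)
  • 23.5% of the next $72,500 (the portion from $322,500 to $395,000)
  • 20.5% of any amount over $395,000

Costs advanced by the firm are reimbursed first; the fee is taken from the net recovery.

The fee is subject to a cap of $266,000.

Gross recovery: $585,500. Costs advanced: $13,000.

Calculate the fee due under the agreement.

$170,312.50

Fee base (net of costs): $585,500 − $13,000 = $572,500
First $117,000 at 41.5% = $48,555.00
Next $72,000 at 36.5% = $26,280.00
Next $133,500 at 31.5% = $42,052.50
Next $72,500 at 23.5% = $17,037.50
Remaining $177,500 at 20.5% = $36,387.50
Fee: $48,555.00 + $26,280.00 + $42,052.50 + $17,037.50 + $36,387.50 = $170,312.50
$170,312.50 is under the $266,000 cap.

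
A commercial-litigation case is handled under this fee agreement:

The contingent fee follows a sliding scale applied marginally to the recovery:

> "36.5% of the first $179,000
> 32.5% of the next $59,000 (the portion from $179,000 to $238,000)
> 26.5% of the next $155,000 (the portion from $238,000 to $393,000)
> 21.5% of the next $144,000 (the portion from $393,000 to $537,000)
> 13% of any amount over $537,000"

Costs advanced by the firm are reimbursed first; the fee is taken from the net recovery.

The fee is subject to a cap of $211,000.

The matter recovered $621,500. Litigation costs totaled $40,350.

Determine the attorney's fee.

Fee base (net of costs): $621,500 − $40,350 = $581,150
First $179,000 at 36.5% = $65,335.00
Next $59,000 at 32.5% = $19,175.00
Next $155,000 at 26.5% = $41,075.00
Next $144,000 at 21.5% = $30,960.00
Remaining $44,150 at 13% = $5,739.50
Fee: $65,335.00 + $19,175.00 + $41,075.00 + $30,960.00 + $5,739.50 = $162,284.50
$162,284.50 is under the $211,000 cap.

$162,284.50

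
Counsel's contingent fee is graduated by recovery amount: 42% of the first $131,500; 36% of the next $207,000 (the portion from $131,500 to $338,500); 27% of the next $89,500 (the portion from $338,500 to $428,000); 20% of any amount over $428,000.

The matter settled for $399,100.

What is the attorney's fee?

$146,112.00

First $131,500 at 42% = $55,230.00
Next $207,000 at 36% = $74,520.00
Remaining $60,600 at 27% = $16,362.00
Fee: $55,230.00 + $74,520.00 + $16,362.00 = $146,112.00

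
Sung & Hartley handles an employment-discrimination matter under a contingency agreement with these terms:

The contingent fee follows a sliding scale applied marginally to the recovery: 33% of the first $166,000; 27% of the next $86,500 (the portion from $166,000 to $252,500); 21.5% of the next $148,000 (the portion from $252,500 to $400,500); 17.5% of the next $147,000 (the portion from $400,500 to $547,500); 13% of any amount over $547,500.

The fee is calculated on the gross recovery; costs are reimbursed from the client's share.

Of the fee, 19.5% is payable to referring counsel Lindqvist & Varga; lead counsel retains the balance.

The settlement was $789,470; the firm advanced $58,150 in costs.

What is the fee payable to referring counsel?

Fee base is the gross recovery, $789,470; costs are reimbursed separately.
First $166,000 at 33% = $54,780.00
Next $86,500 at 27% = $23,355.00
Next $148,000 at 21.5% = $31,820.00
Next $147,000 at 17.5% = $25,725.00
Remaining $241,970 at 13% = $31,456.10
Fee: $54,780.00 + $23,355.00 + $31,820.00 + $25,725.00 + $31,456.10 = $167,136.10
Referral share: 19.5% of $167,136.10 = $32,591.54; lead counsel retains $167,136.10 − $32,591.54 = $134,544.56.

$32,591.54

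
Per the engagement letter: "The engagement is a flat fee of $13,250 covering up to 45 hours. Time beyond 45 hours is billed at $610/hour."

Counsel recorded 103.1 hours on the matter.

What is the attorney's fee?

Flat fee: $13,250.00
Excess hours: 103.1 − 45 = 58.1
Overrun: 58.1 × $610 = $35,441.00
Total: $13,250.00 + $35,441.00 = $48,691.00

$48,691.00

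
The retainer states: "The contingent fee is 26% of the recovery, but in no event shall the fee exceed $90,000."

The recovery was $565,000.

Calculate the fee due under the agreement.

26% of $565,000 = $146,900.00
That exceeds the $90,000 cap, so the fee is capped at $90,000.

$90,000.00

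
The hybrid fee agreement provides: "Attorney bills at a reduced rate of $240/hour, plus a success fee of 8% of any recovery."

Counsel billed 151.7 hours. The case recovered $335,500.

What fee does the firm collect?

Hourly: 151.7 × $240 = $36,408.00
Success fee: 8% of $335,500 = $26,840.00
Total: $36,408.00 + $26,840.00 = $63,248.00

$63,248.00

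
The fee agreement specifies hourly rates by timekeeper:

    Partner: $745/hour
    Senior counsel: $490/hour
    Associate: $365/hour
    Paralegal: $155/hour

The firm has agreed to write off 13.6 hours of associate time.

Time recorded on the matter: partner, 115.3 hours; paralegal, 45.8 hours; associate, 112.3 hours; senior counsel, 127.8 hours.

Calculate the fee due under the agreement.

$191,645.00

Partner: 115.3 × $745 = $85,898.50
Senior counsel: 127.8 × $490 = $62,622.00
Associate: 112.3 × $365 = $40,989.50
Paralegal: 45.8 × $155 = $7,099.00
Subtotal: $196,609.00
Write-off: 13.6 × $365 = $4,964.00
Total: $196,609.00 − $4,964.00 = $191,645.00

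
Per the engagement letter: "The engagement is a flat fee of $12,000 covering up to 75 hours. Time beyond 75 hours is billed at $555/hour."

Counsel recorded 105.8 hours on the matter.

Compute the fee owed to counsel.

Flat fee: $12,000.00
Excess hours: 105.8 − 75 = 30.8
Overrun: 30.8 × $555 = $17,094.00
Total: $12,000.00 + $17,094.00 = $29,094.00

$29,094.00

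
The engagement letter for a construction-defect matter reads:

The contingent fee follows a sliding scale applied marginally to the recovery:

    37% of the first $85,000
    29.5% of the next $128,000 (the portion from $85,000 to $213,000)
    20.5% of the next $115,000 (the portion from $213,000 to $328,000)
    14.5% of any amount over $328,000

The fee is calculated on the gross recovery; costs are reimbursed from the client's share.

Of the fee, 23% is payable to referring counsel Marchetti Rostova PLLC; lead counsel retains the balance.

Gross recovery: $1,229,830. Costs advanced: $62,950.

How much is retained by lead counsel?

$172,133.77

Fee base is the gross recovery, $1,229,830; costs are reimbursed separately.
First $85,000 at 37% = $31,450.00
Next $128,000 at 29.5% = $37,760.00
Next $115,000 at 20.5% = $23,575.00
Remaining $901,830 at 14.5% = $130,765.35
Fee: $31,450.00 + $37,760.00 + $23,575.00 + $130,765.35 = $223,550.35
Referral share: 23% of $223,550.35 = $51,416.58; lead counsel retains $223,550.35 − $51,416.58 = $172,133.77.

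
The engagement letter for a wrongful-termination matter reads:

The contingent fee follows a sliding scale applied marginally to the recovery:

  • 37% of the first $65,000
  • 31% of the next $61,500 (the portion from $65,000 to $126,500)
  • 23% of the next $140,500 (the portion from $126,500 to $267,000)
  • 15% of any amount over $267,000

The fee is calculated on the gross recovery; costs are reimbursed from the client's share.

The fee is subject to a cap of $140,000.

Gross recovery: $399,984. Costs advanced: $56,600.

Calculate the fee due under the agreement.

Fee base is the gross recovery, $399,984; costs are reimbursed separately.
First $65,000 at 37% = $24,050.00
Next $61,500 at 31% = $19,065.00
Next $140,500 at 23% = $32,315.00
Remaining $132,984 at 15% = $19,947.60
Fee: $24,050.00 + $19,065.00 + $32,315.00 + $19,947.60 = $95,377.60
$95,377.60 is under the $140,000 cap.

$95,377.60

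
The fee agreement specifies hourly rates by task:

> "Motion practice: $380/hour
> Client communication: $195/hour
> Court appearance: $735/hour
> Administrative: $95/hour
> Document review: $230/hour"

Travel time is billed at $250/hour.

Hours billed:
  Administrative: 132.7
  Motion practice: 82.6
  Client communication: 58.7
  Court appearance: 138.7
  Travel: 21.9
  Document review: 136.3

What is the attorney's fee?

Motion practice: 82.6 × $380 = $31,388.00
Client communication: 58.7 × $195 = $11,446.50
Court appearance: 138.7 × $735 = $101,944.50
Administrative: 132.7 × $95 = $12,606.50
Document review: 136.3 × $230 = $31,349.00
Subtotal: $31,388.00 + $11,446.50 + $101,944.50 + $12,606.50 + $31,349.00 = $188,734.50
Travel: 21.9 × $250 = $5,475.00
Total: $188,734.50 + $5,475.00 = $194,209.50

$194,209.50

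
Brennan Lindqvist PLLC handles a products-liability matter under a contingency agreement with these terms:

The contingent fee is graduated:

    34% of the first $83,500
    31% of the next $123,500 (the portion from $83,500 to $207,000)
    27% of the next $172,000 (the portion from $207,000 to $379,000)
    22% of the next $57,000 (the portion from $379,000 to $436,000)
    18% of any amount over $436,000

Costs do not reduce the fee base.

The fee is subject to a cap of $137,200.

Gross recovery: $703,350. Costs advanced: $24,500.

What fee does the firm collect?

$137,200.00

Fee base is the gross recovery, $703,350; costs are reimbursed separately.
First $83,500 at 34% = $28,390.00
Next $123,500 at 31% = $38,285.00
Next $172,000 at 27% = $46,440.00
Next $57,000 at 22% = $12,540.00
Remaining $267,350 at 18% = $48,123.00
Fee: $28,390.00 + $38,285.00 + $46,440.00 + $12,540.00 + $48,123.00 = $173,778.00
$173,778.00 exceeds the $137,200 cap, so the fee is capped at $137,200.00.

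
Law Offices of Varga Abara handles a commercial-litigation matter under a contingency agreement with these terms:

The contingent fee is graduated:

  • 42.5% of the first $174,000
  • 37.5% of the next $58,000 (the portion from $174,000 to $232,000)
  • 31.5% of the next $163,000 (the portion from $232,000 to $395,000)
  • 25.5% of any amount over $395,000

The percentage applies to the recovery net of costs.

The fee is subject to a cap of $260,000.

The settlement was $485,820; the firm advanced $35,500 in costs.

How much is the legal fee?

Fee base (net of costs): $485,820 − $35,500 = $450,320
First $174,000 at 42.5% = $73,950.00
Next $58,000 at 37.5% = $21,750.00
Next $163,000 at 31.5% = $51,345.00
Remaining $55,320 at 25.5% = $14,106.60
Fee: $73,950.00 + $21,750.00 + $51,345.00 + $14,106.60 = $161,151.60
$161,151.60 is under the $260,000 cap.

$161,151.60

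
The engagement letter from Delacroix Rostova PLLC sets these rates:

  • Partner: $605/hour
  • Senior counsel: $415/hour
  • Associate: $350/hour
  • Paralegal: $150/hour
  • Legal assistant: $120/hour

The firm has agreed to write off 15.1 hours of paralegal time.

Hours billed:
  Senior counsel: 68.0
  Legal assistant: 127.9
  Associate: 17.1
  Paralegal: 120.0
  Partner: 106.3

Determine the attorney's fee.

Partner: 106.3 × $605 = $64,311.50
Senior counsel: 68.0 × $415 = $28,220.00
Associate: 17.1 × $350 = $5,985.00
Paralegal: 120.0 × $150 = $18,000.00
Legal assistant: 127.9 × $120 = $15,348.00
Subtotal: $131,864.50
Write-off: 15.1 × $150 = $2,265.00
Total: $131,864.50 − $2,265.00 = $129,599.50

$129,599.50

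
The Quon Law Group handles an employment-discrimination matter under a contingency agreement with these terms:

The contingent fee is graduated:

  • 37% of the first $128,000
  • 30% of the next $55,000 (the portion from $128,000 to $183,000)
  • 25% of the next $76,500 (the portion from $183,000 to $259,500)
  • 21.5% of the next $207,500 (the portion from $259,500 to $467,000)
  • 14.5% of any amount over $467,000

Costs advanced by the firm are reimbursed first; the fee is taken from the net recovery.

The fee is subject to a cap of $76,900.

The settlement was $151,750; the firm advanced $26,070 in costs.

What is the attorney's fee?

$46,501.60

Fee base (net of costs): $151,750 − $26,070 = $125,680
First $125,680 at 37% = $46,501.60
$46,501.60 is under the $76,900 cap.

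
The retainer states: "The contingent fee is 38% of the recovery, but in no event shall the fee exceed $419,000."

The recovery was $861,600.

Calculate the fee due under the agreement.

38% of $861,600 = $327,408.00
That is under the $419,000 cap.

$327,408.00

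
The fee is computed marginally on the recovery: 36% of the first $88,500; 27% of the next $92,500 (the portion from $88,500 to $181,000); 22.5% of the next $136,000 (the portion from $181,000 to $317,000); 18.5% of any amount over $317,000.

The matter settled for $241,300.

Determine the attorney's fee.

$70,402.50

First $88,500 at 36% = $31,860.00
Next $92,500 at 27% = $24,975.00
Remaining $60,300 at 22.5% = $13,567.50
Fee: $31,860.00 + $24,975.00 + $13,567.50 = $70,402.50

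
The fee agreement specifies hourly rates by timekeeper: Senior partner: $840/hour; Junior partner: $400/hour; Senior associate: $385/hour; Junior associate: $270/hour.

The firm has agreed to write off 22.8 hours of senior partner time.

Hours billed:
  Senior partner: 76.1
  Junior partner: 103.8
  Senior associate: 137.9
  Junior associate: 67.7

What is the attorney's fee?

Senior partner: 76.1 × $840 = $63,924.00
Junior partner: 103.8 × $400 = $41,520.00
Senior associate: 137.9 × $385 = $53,091.50
Junior associate: 67.7 × $270 = $18,279.00
Subtotal: $176,814.50
Write-off: 22.8 × $840 = $19,152.00
Total: $176,814.50 − $19,152.00 = $157,662.50

$157,662.50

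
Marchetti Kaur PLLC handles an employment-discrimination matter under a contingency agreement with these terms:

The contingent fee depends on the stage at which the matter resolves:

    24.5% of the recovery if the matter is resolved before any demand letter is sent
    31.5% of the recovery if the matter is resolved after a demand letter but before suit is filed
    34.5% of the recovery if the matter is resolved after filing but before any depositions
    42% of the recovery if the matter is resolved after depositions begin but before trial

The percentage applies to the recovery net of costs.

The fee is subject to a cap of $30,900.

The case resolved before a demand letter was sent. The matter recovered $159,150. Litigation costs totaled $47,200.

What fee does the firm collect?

Fee base (net of costs): $159,150 − $47,200 = $111,950
The matter resolved before a demand letter was sent, so the 24.5% rate applies.
$111,950 × 24.5% = $27,427.75
$27,427.75 is under the $30,900 cap.

$27,427.75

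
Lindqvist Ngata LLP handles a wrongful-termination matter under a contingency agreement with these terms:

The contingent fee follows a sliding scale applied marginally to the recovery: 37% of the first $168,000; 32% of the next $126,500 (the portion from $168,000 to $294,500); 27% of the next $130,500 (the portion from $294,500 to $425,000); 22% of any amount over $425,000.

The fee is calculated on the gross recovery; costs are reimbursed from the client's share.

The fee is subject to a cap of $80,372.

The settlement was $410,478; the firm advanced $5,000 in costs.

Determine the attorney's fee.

Fee base is the gross recovery, $410,478; costs are reimbursed separately.
First $168,000 at 37% = $62,160.00
Next $126,500 at 32% = $40,480.00
Remaining $115,978 at 27% = $31,314.06
Fee: $62,160.00 + $40,480.00 + $31,314.06 = $133,954.06
$133,954.06 exceeds the $80,372 cap, so the fee is capped at $80,372.00.

$80,372.00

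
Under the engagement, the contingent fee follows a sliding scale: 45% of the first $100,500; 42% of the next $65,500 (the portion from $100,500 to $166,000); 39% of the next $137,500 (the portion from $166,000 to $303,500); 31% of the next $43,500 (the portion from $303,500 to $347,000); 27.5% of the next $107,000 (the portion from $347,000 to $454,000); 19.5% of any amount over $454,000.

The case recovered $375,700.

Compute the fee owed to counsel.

$147,737.50

First $100,500 at 45% = $45,225.00
Next $65,500 at 42% = $27,510.00
Next $137,500 at 39% = $53,625.00
Next $43,500 at 31% = $13,485.00
Remaining $28,700 at 27.5% = $7,892.50
Fee: $45,225.00 + $27,510.00 + $53,625.00 + $13,485.00 + $7,892.50 = $147,737.50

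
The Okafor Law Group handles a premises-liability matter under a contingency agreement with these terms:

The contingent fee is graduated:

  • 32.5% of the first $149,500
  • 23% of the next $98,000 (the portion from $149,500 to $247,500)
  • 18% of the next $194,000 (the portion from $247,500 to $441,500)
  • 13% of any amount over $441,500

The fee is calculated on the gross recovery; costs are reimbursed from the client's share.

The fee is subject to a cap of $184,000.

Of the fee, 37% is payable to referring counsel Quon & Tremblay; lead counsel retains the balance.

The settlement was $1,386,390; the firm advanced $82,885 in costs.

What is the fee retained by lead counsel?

Fee base is the gross recovery, $1,386,390; costs are reimbursed separately.
First $149,500 at 32.5% = $48,587.50
Next $98,000 at 23% = $22,540.00
Next $194,000 at 18% = $34,920.00
Remaining $944,890 at 13% = $122,835.70
Fee: $48,587.50 + $22,540.00 + $34,920.00 + $122,835.70 = $228,883.20
$228,883.20 exceeds the $184,000 cap, so the fee is capped at $184,000.00.
Referral share: 37% of $184,000.00 = $68,080.00; lead counsel retains $184,000.00 − $68,080.00 = $115,920.00.

$115,920.00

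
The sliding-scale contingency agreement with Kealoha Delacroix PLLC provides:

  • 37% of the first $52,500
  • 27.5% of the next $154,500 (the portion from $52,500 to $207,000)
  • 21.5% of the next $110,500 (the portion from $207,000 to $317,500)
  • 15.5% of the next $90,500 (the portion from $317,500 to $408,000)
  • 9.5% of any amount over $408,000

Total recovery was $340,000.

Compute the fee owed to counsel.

First $52,500 at 37% = $19,425.00
Next $154,500 at 27.5% = $42,487.50
Next $110,500 at 21.5% = $23,757.50
Remaining $22,500 at 15.5% = $3,487.50
Fee: $19,425.00 + $42,487.50 + $23,757.50 + $3,487.50 = $89,157.50

$89,157.50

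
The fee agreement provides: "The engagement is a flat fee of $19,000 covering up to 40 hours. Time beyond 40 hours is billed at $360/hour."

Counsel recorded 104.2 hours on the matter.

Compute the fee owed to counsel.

Flat fee: $19,000.00
Excess hours: 104.2 − 40 = 64.2
Overrun: 64.2 × $360 = $23,112.00
Total: $19,000.00 + $23,112.00 = $42,112.00

$42,112.00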